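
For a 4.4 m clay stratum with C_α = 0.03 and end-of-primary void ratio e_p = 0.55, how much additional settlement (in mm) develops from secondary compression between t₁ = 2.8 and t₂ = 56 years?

Secondary compression: S_s = C_α·H/(1+e_p)·log₁₀(t₂/t₁)
S_s = 0.03×4.4/(1+0.55)×log₁₀(56/2.8)
    = 0.08516 × 1.301 = 0.1108 m

S_s ≈ 111 mm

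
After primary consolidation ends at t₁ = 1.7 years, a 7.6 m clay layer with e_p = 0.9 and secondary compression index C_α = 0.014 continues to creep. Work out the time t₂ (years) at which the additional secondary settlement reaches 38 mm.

S_s = C_α·H/(1+e_p)·log₁₀(t₂/t₁) ⇒ log₁₀(t₂/t₁) = S_s·(1+e_p)/(C_α·H).
log₁₀(t₂/t₁) = 0.038 × (1+0.9) / (0.014×7.6) = 0.6786
t₂ = t₁ × 10^0.6786 = 1.7 × 4.771 = 8.11 years

t₂ ≈ 8.11 years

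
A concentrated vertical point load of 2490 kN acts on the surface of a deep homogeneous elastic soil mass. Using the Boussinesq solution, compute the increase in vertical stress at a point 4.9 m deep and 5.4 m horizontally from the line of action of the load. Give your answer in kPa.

Boussinesq vertical stress below a point load on an elastic half-space:
Δσ_z = 3P/(2πz²) · [1 + (r/z)²]^(−5/2)
r/z = 5.4/4.9 = 1.102; [1+(r/z)²]^(−5/2) = 0.13703.
Δσ_z = 3×2490/(2π×4.9²) × 0.13703 = 49.516 × 0.13703 = 6.785 kPa

Δσ_z ≈ 6.79 kPa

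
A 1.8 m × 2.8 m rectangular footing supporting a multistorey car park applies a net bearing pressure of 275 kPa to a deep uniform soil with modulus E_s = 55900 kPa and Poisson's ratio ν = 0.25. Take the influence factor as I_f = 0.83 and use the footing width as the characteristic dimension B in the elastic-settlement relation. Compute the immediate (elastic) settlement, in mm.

S_e ≈ 6.89 mm

Immediate (elastic) settlement: S_e = q·B·(1−ν²)/E_s · I_f.
S_e = 275 × 1.8 × (1 − 0.25²) / 55900 × 0.83
    = 275 × 1.8 × 0.9375 / 55900 × 0.83
    = 0.00689 m = 6.89 mm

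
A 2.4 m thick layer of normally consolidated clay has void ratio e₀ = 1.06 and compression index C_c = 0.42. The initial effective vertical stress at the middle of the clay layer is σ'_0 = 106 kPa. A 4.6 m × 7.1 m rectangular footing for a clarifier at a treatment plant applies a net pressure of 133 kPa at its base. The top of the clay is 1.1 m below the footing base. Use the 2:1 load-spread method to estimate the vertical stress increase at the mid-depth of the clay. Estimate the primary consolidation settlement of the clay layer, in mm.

S_c ≈ 104 mm

Mid-depth of clay below the footing base: z = 1.1 + 2.4/2 = 2.3 m.
Stress increase at mid-clay by the 2:1 spreading method:
Δσ = qBL/((B+z)(L+z)) = 133×4.6×7.1/((4.6+2.3)(7.1+2.3)) = 66.972 kPa
Final effective stress: σ'_f = σ'_0 + Δσ = 106 + 66.972 = 172.97 kPa.
Normally consolidated clay, so the full stress increment lies on the virgin compression line:
S_c = C_c·H/(1+e₀)·log₁₀(σ'_f/σ'_0) = 0.42×2.4/(1+1.06)×log₁₀(172.97/106)
    = 0.48932 × 0.21266 = 0.1041 m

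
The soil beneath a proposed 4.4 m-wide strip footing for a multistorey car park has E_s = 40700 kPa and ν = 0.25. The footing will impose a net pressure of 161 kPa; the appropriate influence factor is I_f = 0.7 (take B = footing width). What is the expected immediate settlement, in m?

Immediate (elastic) settlement: S_e = q·B·(1−ν²)/E_s · I_f.
S_e = 161 × 4.4 × (1 − 0.25²) / 40700 × 0.7
    = 161 × 4.4 × 0.9375 / 40700 × 0.7
    = 0.01142 m

S_e ≈ 0.0114 m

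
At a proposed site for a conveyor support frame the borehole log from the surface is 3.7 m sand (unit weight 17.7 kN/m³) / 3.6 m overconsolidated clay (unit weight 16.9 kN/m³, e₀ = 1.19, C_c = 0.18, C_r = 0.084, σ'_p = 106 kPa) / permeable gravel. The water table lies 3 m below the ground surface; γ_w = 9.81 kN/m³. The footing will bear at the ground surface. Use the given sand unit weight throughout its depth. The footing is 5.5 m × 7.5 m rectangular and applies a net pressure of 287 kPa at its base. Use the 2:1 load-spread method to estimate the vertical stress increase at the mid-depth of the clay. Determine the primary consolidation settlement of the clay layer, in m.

S_c ≈ 0.0718 m

Mid-depth of clay below the ground surface: z = 3.7 + 3.6/2 = 5.5 m.
Total vertical stress at mid-clay: σ_v = 17.7×3.7 + 16.9×1.8 = 95.91 kPa.
Pore pressure: u = 9.81×(5.5 − 3) = 24.525 kPa.
Initial effective stress: σ'_0 = σ_v − u = 95.91 − 24.525 = 71.385 kPa.
Stress increase at mid-clay by the 2:1 spreading method:
Δσ = qBL/((B+z)(L+z)) = 287×5.5×7.5/((5.5+5.5)(7.5+5.5)) = 82.788 kPa
Final effective stress: σ'_f = 71.385 + 82.788 = 154.17 kPa.
σ'_f = 154.17 > σ'_p = 106 kPa, so the stress path crosses the preconsolidation pressure — recompression up to σ'_p, then virgin compression beyond:
S_c = H/(1+e₀)·[C_r·log₁₀(σ'_p/σ'_0) + C_c·log₁₀(σ'_f/σ'_p)]
    = 3.6/2.19 × [0.084×log₁₀(106/71.385) + 0.18×log₁₀(154.17/106)]
    = 1.6438 × [0.014423 + 0.029285] = 0.07185 m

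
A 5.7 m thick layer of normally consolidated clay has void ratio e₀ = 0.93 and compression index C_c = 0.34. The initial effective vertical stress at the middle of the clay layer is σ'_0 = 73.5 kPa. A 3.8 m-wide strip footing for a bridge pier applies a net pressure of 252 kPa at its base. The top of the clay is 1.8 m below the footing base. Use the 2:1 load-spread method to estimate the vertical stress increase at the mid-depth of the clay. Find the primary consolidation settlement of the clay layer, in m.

Mid-depth of clay below the footing base: z = 1.8 + 5.7/2 = 4.65 m.
Stress increase at mid-clay by the 2:1 spreading method:
Δσ = qB/(B+z) = 252×3.8/(3.8+4.65) = 113.33 kPa
Final effective stress: σ'_f = σ'_0 + Δσ = 73.5 + 113.33 = 186.83 kPa.
Normally consolidated clay, so the full stress increment lies on the virgin compression line:
S_c = C_c·H/(1+e₀)·log₁₀(σ'_f/σ'_0) = 0.34×5.7/(1+0.93)×log₁₀(186.83/73.5)
    = 1.0041 × 0.40516 = 0.4068 m

S_c ≈ 0.407 m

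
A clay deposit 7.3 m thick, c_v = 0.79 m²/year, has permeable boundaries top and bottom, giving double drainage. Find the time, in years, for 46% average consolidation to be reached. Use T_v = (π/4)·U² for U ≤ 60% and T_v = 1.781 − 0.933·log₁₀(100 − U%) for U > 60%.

t ≈ 2.8 years

Drainage path length: H_d = H/2 = 3.65 m (double drainage).
U ≤ 60%: T_v = (π/4)·U² = (π/4)×0.46² = 0.16619.
t = T_v·H_d²/c_v = 0.16619×3.65²/0.79 = 2.803 years.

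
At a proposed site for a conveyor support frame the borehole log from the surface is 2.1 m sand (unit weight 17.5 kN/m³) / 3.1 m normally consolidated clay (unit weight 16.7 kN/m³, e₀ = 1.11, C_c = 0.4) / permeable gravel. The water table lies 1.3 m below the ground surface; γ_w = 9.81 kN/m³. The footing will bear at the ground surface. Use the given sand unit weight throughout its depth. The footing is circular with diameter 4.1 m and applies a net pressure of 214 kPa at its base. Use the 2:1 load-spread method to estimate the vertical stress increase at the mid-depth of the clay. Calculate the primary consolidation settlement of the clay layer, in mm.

Mid-depth of clay below the ground surface: z = 2.1 + 3.1/2 = 3.65 m.
Total vertical stress at mid-clay: σ_v = 17.5×2.1 + 16.7×1.55 = 62.635 kPa.
Pore pressure: u = 9.81×(3.65 − 1.3) = 23.054 kPa.
Initial effective stress: σ'_0 = σ_v − u = 62.635 − 23.054 = 39.581 kPa.
Stress increase at mid-clay by the 2:1 spreading method:
Δσ ≈ qD²/(D+z)² = 214×4.1²/(4.1+3.65)² = 59.893 kPa
Final effective stress: σ'_f = σ'_0 + Δσ = 39.581 + 59.893 = 99.474 kPa.
Normally consolidated clay, so the full stress increment lies on the virgin compression line:
S_c = C_c·H/(1+e₀)·log₁₀(σ'_f/σ'_0) = 0.4×3.1/(1+1.11)×log₁₀(99.474/39.581)
    = 0.58768 × 0.40022 = 0.2352 m

S_c ≈ 235 mm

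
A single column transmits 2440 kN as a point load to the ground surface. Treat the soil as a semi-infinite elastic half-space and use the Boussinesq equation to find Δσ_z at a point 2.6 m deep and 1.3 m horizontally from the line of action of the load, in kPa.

Δσ_z ≈ 98.7 kPa

Boussinesq vertical stress below a point load on an elastic half-space:
Δσ_z = 3P/(2πz²) · [1 + (r/z)²]^(−5/2)
r/z = 1.3/2.6 = 0.5; [1+(r/z)²]^(−5/2) = 0.57243.
Δσ_z = 3×2440/(2π×2.6²) × 0.57243 = 172.34 × 0.57243 = 98.65 kPa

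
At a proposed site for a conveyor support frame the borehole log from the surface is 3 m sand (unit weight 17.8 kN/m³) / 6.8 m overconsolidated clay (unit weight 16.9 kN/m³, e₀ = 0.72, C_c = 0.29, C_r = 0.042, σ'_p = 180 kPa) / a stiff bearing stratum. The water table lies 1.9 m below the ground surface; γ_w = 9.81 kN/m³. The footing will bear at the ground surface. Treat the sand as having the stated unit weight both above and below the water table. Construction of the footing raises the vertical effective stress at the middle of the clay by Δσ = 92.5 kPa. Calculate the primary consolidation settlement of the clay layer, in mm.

Mid-depth of clay below the ground surface: z = 3 + 6.8/2 = 6.4 m.
Total vertical stress at mid-clay: σ_v = 17.8×3 + 16.9×3.4 = 110.86 kPa.
Pore pressure: u = 9.81×(6.4 − 1.9) = 44.145 kPa.
Initial effective stress: σ'_0 = σ_v − u = 110.86 − 44.145 = 66.715 kPa.
Final effective stress: σ'_f = 66.715 + 92.5 = 159.22 kPa.
σ'_f = 159.22 ≤ σ'_p = 180 kPa, so the clay remains overconsolidated and only the recompression index applies:
S_c = C_r·H/(1+e₀)·log₁₀(σ'_f/σ'_0) = 0.042×6.8/1.72×log₁₀(159.22/66.715)
    = 0.16605 × 0.37777 = 0.06273 m

S_c ≈ 62.7 mm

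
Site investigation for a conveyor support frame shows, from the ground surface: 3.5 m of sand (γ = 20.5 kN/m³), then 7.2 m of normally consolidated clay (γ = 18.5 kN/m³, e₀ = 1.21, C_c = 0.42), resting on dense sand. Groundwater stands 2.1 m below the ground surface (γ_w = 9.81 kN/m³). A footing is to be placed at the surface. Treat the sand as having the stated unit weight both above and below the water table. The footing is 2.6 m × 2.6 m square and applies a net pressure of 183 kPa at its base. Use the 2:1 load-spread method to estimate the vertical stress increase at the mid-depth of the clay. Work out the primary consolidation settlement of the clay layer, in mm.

S_c ≈ 81.6 mm

Mid-depth of clay below the ground surface: z = 3.5 + 7.2/2 = 7.1 m.
Total vertical stress at mid-clay: σ_v = 20.5×3.5 + 18.5×3.6 = 138.35 kPa.
Pore pressure: u = 9.81×(7.1 − 2.1) = 49.05 kPa.
Initial effective stress: σ'_0 = σ_v − u = 138.35 − 49.05 = 89.3 kPa.
Stress increase at mid-clay by the 2:1 spreading method:
Δσ = qBL/((B+z)(L+z)) = 183×2.6×2.6/((2.6+7.1)(2.6+7.1)) = 13.148 kPa
Final effective stress: σ'_f = σ'_0 + Δσ = 89.3 + 13.148 = 102.45 kPa.
Normally consolidated clay, so the full stress increment lies on the virgin compression line:
S_c = C_c·H/(1+e₀)·log₁₀(σ'_f/σ'_0) = 0.42×7.2/(1+1.21)×log₁₀(102.45/89.3)
    = 1.3683 × 0.059661 = 0.08163 m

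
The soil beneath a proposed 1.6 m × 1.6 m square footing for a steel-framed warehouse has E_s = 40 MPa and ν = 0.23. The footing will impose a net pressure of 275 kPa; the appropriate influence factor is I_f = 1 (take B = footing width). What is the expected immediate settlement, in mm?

S_e ≈ 10.4 mm

Immediate (elastic) settlement: S_e = q·B·(1−ν²)/E_s · I_f.
E_s = 40 MPa = 40000 kPa.
S_e = 275 × 1.6 × (1 − 0.23²) / 40000 × 1
    = 275 × 1.6 × 0.9471 / 40000 × 1
    = 0.01042 m = 10.42 mm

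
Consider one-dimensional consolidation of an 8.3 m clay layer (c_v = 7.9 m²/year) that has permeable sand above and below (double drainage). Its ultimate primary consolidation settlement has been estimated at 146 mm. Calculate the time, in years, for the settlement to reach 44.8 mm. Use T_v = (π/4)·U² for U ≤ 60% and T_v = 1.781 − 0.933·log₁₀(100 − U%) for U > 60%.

t ≈ 0.161 years

Drainage path length: H_d = H/2 = 4.15 m (double drainage).
U = S(t)/S_ult = 44.8/146 = 0.3068.
U ≤ 60%: T_v = (π/4)·U² = (π/4)×0.30685² = 0.07395.
t = T_v·H_d²/c_v = 0.07395×4.15²/7.9 = 0.1612 years.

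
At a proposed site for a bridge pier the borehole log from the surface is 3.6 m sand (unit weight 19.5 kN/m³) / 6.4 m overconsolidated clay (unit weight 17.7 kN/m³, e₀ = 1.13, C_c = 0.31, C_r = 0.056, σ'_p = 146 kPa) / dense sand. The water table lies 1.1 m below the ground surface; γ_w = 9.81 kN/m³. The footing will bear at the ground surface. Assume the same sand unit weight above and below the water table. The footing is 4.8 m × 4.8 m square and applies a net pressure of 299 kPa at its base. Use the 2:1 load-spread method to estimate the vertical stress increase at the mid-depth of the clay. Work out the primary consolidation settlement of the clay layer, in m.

Mid-depth of clay below the ground surface: z = 3.6 + 6.4/2 = 6.8 m.
Total vertical stress at mid-clay: σ_v = 19.5×3.6 + 17.7×3.2 = 126.84 kPa.
Pore pressure: u = 9.81×(6.8 − 1.1) = 55.917 kPa.
Initial effective stress: σ'_0 = σ_v − u = 126.84 − 55.917 = 70.923 kPa.
Stress increase at mid-clay by the 2:1 spreading method:
Δσ = qBL/((B+z)(L+z)) = 299×4.8×4.8/((4.8+6.8)(4.8+6.8)) = 51.196 kPa
Final effective stress: σ'_f = 70.923 + 51.196 = 122.12 kPa.
σ'_f = 122.12 ≤ σ'_p = 146 kPa, so the clay remains overconsolidated and only the recompression index applies:
S_c = C_r·H/(1+e₀)·log₁₀(σ'_f/σ'_0) = 0.056×6.4/2.13×log₁₀(122.12/70.923)
    = 0.16826 × 0.236 = 0.03971 m

S_c ≈ 0.0397 m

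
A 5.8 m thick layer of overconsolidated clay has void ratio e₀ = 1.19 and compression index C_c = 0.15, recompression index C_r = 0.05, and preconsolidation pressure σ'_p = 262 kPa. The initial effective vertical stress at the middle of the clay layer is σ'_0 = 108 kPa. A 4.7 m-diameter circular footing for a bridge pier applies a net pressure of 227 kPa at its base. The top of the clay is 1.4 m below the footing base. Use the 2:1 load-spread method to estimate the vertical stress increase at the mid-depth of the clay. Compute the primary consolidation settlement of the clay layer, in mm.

S_c ≈ 26.1 mm

Mid-depth of clay below the footing base: z = 1.4 + 5.8/2 = 4.3 m.
Stress increase at mid-clay by the 2:1 spreading method:
Δσ ≈ qD²/(D+z)² = 227×4.7²/(4.7+4.3)² = 61.907 kPa
Final effective stress: σ'_f = 108 + 61.907 = 169.91 kPa.
σ'_f = 169.91 ≤ σ'_p = 262 kPa, so the clay remains overconsolidated and only the recompression index applies:
S_c = C_r·H/(1+e₀)·log₁₀(σ'_f/σ'_0) = 0.05×5.8/2.19×log₁₀(169.91/108)
    = 0.13242 × 0.1968 = 0.02606 m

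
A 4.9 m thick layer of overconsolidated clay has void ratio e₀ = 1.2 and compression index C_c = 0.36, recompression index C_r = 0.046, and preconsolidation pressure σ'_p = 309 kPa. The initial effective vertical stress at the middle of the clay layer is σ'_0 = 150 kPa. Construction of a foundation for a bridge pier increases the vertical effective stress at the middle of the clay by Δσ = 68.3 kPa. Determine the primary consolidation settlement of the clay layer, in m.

S_c ≈ 0.0167 m

Final effective stress: σ'_f = 150 + 68.3 = 218.3 kPa.
σ'_f = 218.3 ≤ σ'_p = 309 kPa, so the clay remains overconsolidated and only the recompression index applies:
S_c = C_r·H/(1+e₀)·log₁₀(σ'_f/σ'_0) = 0.046×4.9/2.2×log₁₀(218.3/150)
    = 0.10246 × 0.16296 = 0.0167 m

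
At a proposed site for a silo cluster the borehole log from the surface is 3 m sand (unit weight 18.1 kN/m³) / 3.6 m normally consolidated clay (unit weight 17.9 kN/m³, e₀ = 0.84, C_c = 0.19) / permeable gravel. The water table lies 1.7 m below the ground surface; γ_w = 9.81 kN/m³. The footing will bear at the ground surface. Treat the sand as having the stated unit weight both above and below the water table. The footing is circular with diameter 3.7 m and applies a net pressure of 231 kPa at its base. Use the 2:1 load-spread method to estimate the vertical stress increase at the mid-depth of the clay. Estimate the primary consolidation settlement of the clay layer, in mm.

S_c ≈ 93.1 mm

Mid-depth of clay below the ground surface: z = 3 + 3.6/2 = 4.8 m.
Total vertical stress at mid-clay: σ_v = 18.1×3 + 17.9×1.8 = 86.52 kPa.
Pore pressure: u = 9.81×(4.8 − 1.7) = 30.411 kPa.
Initial effective stress: σ'_0 = σ_v − u = 86.52 − 30.411 = 56.109 kPa.
Stress increase at mid-clay by the 2:1 spreading method:
Δσ ≈ qD²/(D+z)² = 231×3.7²/(3.7+4.8)² = 43.77 kPa
Final effective stress: σ'_f = σ'_0 + Δσ = 56.109 + 43.77 = 99.879 kPa.
Normally consolidated clay, so the full stress increment lies on the virgin compression line:
S_c = C_c·H/(1+e₀)·log₁₀(σ'_f/σ'_0) = 0.19×3.6/(1+0.84)×log₁₀(99.879/56.109)
    = 0.37174 × 0.25044 = 0.0931 m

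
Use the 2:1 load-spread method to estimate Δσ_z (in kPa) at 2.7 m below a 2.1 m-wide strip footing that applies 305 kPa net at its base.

By the 2:1 method the load spreads at 1 horizontal : 2 vertical, so at depth z the loaded area has grown by z in each plan dimension:
Δσ = qB/(B+z) = 305×2.1/(2.1+2.7) = 133.44 kPa

Δσ_z ≈ 133 kPa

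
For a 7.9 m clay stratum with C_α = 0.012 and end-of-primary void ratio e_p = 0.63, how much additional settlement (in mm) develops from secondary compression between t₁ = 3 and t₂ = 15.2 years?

S_s ≈ 41 mm

Secondary compression: S_s = C_α·H/(1+e_p)·log₁₀(t₂/t₁)
S_s = 0.012×7.9/(1+0.63)×log₁₀(15.2/3)
    = 0.05816 × 0.7047 = 0.04099 m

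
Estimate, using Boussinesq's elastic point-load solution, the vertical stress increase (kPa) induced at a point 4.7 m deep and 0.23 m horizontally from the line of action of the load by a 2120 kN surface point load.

Boussinesq vertical stress below a point load on an elastic half-space:
Δσ_z = 3P/(2πz²) · [1 + (r/z)²]^(−5/2)
r/z = 0.23/4.7 = 0.048936; [1+(r/z)²]^(−5/2) = 0.99404.
Δσ_z = 3×2120/(2π×4.7²) × 0.99404 = 45.823 × 0.99404 = 45.55 kPa

Δσ_z ≈ 45.5 kPa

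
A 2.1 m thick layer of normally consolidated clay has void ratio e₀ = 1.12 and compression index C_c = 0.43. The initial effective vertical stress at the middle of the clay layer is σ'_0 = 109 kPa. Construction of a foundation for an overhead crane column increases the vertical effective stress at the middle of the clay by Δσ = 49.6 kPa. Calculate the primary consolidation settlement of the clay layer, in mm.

S_c ≈ 69.4 mm

Final effective stress: σ'_f = σ'_0 + Δσ = 109 + 49.6 = 158.6 kPa.
Normally consolidated clay, so the full stress increment lies on the virgin compression line:
S_c = C_c·H/(1+e₀)·log₁₀(σ'_f/σ'_0) = 0.43×2.1/(1+1.12)×log₁₀(158.6/109)
    = 0.42594 × 0.16288 = 0.06938 m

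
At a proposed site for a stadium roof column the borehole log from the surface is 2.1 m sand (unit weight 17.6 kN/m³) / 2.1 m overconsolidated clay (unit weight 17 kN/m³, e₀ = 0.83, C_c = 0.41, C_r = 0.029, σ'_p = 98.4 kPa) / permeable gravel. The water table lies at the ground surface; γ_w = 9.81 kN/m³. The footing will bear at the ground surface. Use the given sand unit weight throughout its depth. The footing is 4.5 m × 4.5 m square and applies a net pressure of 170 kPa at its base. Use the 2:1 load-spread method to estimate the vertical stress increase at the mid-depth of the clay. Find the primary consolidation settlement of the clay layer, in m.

S_c ≈ 0.0179 m

Mid-depth of clay below the ground surface: z = 2.1 + 2.1/2 = 3.15 m.
Total vertical stress at mid-clay: σ_v = 17.6×2.1 + 17×1.05 = 54.81 kPa.
Pore pressure: u = 9.81×(3.15 − 0) = 30.902 kPa.
Initial effective stress: σ'_0 = σ_v − u = 54.81 − 30.902 = 23.908 kPa.
Stress increase at mid-clay by the 2:1 spreading method:
Δσ = qBL/((B+z)(L+z)) = 170×4.5×4.5/((4.5+3.15)(4.5+3.15)) = 58.824 kPa
Final effective stress: σ'_f = 23.908 + 58.824 = 82.732 kPa.
σ'_f = 82.732 ≤ σ'_p = 98.4 kPa, so the clay remains overconsolidated and only the recompression index applies:
S_c = C_r·H/(1+e₀)·log₁₀(σ'_f/σ'_0) = 0.029×2.1/1.83×log₁₀(82.732/23.908)
    = 0.033278 × 0.53913 = 0.01794 m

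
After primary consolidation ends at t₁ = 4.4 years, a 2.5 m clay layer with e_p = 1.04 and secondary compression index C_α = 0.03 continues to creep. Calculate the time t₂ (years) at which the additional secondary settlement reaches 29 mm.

t₂ ≈ 27.1 years

S_s = C_α·H/(1+e_p)·log₁₀(t₂/t₁) ⇒ log₁₀(t₂/t₁) = S_s·(1+e_p)/(C_α·H).
log₁₀(t₂/t₁) = 0.029 × (1+1.04) / (0.03×2.5) = 0.7888
t₂ = t₁ × 10^0.7888 = 4.4 × 6.149 = 27.06 years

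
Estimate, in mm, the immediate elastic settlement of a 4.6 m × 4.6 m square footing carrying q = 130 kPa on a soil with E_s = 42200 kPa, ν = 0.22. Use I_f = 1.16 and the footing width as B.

Immediate (elastic) settlement: S_e = q·B·(1−ν²)/E_s · I_f.
S_e = 130 × 4.6 × (1 − 0.22²) / 42200 × 1.16
    = 130 × 4.6 × 0.9516 / 42200 × 1.16
    = 0.01564 m = 15.64 mm

S_e ≈ 15.6 mm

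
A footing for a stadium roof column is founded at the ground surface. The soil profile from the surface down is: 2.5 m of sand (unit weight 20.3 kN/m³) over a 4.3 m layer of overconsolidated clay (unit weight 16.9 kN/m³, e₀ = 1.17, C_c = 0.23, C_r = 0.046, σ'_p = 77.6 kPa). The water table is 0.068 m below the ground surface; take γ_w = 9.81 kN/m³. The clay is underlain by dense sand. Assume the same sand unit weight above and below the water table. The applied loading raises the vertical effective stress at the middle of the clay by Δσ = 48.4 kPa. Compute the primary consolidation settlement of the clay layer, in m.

Mid-depth of clay below the ground surface: z = 2.5 + 4.3/2 = 4.65 m.
Total vertical stress at mid-clay: σ_v = 20.3×2.5 + 16.9×2.15 = 87.085 kPa.
Pore pressure: u = 9.81×(4.65 − 0.068) = 44.949 kPa.
Initial effective stress: σ'_0 = σ_v − u = 87.085 − 44.949 = 42.136 kPa.
Final effective stress: σ'_f = 42.136 + 48.4 = 90.536 kPa.
σ'_f = 90.536 > σ'_p = 77.6 kPa, so the stress path crosses the preconsolidation pressure — recompression up to σ'_p, then virgin compression beyond:
S_c = H/(1+e₀)·[C_r·log₁₀(σ'_p/σ'_0) + C_c·log₁₀(σ'_f/σ'_p)]
    = 4.3/2.17 × [0.046×log₁₀(77.6/42.136) + 0.23×log₁₀(90.536/77.6)]
    = 1.9816 × [0.0122 + 0.015401] = 0.05469 m

S_c ≈ 0.0547 m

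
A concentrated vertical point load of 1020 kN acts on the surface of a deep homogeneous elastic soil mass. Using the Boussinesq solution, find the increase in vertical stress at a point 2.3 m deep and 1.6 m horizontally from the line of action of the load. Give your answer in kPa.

Δσ_z ≈ 34.3 kPa

Boussinesq vertical stress below a point load on an elastic half-space:
Δσ_z = 3P/(2πz²) · [1 + (r/z)²]^(−5/2)
r/z = 1.6/2.3 = 0.69565; [1+(r/z)²]^(−5/2) = 0.37279.
Δσ_z = 3×1020/(2π×2.3²) × 0.37279 = 92.063 × 0.37279 = 34.32 kPa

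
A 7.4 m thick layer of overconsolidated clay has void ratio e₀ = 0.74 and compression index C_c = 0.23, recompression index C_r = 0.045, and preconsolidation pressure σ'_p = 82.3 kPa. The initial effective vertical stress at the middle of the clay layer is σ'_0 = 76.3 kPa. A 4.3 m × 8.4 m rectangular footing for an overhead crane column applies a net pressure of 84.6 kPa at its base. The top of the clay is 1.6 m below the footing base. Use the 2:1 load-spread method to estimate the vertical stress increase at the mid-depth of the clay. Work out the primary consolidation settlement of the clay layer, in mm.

S_c ≈ 87.1 mm

Mid-depth of clay below the footing base: z = 1.6 + 7.4/2 = 5.3 m.
Stress increase at mid-clay by the 2:1 spreading method:
Δσ = qBL/((B+z)(L+z)) = 84.6×4.3×8.4/((4.3+5.3)(8.4+5.3)) = 23.234 kPa
Final effective stress: σ'_f = 76.3 + 23.234 = 99.534 kPa.
σ'_f = 99.534 > σ'_p = 82.3 kPa, so the stress path crosses the preconsolidation pressure — recompression up to σ'_p, then virgin compression beyond:
S_c = H/(1+e₀)·[C_r·log₁₀(σ'_p/σ'_0) + C_c·log₁₀(σ'_f/σ'_p)]
    = 7.4/1.74 × [0.045×log₁₀(82.3/76.3) + 0.23×log₁₀(99.534/82.3)]
    = 4.2529 × [0.0014794 + 0.018991] = 0.08706 m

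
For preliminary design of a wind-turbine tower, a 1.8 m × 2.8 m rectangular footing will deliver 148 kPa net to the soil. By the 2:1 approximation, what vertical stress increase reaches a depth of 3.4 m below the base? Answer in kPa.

Δσ_z ≈ 23.1 kPa

By the 2:1 method the load spreads at 1 horizontal : 2 vertical, so at depth z the loaded area has grown by z in each plan dimension:
Δσ = qBL/((B+z)(L+z)) = 148×1.8×2.8/((1.8+3.4)(2.8+3.4)) = 23.136 kPa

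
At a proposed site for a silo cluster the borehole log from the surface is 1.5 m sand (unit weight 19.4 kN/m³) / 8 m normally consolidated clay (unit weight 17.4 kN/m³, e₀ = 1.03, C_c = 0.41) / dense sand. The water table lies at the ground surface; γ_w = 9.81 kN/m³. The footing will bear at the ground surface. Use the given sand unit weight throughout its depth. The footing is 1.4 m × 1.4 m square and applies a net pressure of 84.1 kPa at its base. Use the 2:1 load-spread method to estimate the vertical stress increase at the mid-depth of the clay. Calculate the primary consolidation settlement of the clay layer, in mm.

Mid-depth of clay below the ground surface: z = 1.5 + 8/2 = 5.5 m.
Total vertical stress at mid-clay: σ_v = 19.4×1.5 + 17.4×4 = 98.7 kPa.
Pore pressure: u = 9.81×(5.5 − 0) = 53.955 kPa.
Initial effective stress: σ'_0 = σ_v − u = 98.7 − 53.955 = 44.745 kPa.
Stress increase at mid-clay by the 2:1 spreading method:
Δσ = qBL/((B+z)(L+z)) = 84.1×1.4×1.4/((1.4+5.5)(1.4+5.5)) = 3.4622 kPa
Final effective stress: σ'_f = σ'_0 + Δσ = 44.745 + 3.4622 = 48.207 kPa.
Normally consolidated clay, so the full stress increment lies on the virgin compression line:
S_c = C_c·H/(1+e₀)·log₁₀(σ'_f/σ'_0) = 0.41×8/(1+1.03)×log₁₀(48.207/44.745)
    = 1.6158 × 0.032366 = 0.0523 m

S_c ≈ 52.3 mm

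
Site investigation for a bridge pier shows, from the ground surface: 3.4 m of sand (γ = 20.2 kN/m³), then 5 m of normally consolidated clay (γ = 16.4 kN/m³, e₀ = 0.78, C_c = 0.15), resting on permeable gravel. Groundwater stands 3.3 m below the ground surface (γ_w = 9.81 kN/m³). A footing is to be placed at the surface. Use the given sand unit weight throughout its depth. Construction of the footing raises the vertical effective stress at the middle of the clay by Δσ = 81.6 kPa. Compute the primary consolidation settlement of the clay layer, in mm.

Mid-depth of clay below the ground surface: z = 3.4 + 5/2 = 5.9 m.
Total vertical stress at mid-clay: σ_v = 20.2×3.4 + 16.4×2.5 = 109.68 kPa.
Pore pressure: u = 9.81×(5.9 − 3.3) = 25.506 kPa.
Initial effective stress: σ'_0 = σ_v − u = 109.68 − 25.506 = 84.174 kPa.
Final effective stress: σ'_f = σ'_0 + Δσ = 84.174 + 81.6 = 165.77 kPa.
Normally consolidated clay, so the full stress increment lies on the virgin compression line:
S_c = C_c·H/(1+e₀)·log₁₀(σ'_f/σ'_0) = 0.15×5/(1+0.78)×log₁₀(165.77/84.174)
    = 0.42135 × 0.29433 = 0.124 m

S_c ≈ 124 mm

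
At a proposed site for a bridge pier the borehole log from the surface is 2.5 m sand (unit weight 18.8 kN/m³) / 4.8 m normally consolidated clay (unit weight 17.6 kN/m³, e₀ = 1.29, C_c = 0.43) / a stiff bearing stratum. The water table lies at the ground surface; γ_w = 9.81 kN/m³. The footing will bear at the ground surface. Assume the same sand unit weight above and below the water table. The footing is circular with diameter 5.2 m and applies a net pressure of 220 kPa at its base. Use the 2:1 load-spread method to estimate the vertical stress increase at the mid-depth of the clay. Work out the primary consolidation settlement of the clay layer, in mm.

S_c ≈ 345 mm

Mid-depth of clay below the ground surface: z = 2.5 + 4.8/2 = 4.9 m.
Total vertical stress at mid-clay: σ_v = 18.8×2.5 + 17.6×2.4 = 89.24 kPa.
Pore pressure: u = 9.81×(4.9 − 0) = 48.069 kPa.
Initial effective stress: σ'_0 = σ_v − u = 89.24 − 48.069 = 41.171 kPa.
Stress increase at mid-clay by the 2:1 spreading method:
Δσ ≈ qD²/(D+z)² = 220×5.2²/(5.2+4.9)² = 58.316 kPa
Final effective stress: σ'_f = σ'_0 + Δσ = 41.171 + 58.316 = 99.487 kPa.
Normally consolidated clay, so the full stress increment lies on the virgin compression line:
S_c = C_c·H/(1+e₀)·log₁₀(σ'_f/σ'_0) = 0.43×4.8/(1+1.29)×log₁₀(99.487/41.171)
    = 0.90131 × 0.38317 = 0.3454 m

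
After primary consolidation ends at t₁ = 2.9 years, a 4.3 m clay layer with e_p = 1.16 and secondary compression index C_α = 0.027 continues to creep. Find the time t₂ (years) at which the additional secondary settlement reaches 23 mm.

S_s = C_α·H/(1+e_p)·log₁₀(t₂/t₁) ⇒ log₁₀(t₂/t₁) = S_s·(1+e_p)/(C_α·H).
log₁₀(t₂/t₁) = 0.023 × (1+1.16) / (0.027×4.3) = 0.4279
t₂ = t₁ × 10^0.4279 = 2.9 × 2.679 = 7.768 years

t₂ ≈ 7.77 years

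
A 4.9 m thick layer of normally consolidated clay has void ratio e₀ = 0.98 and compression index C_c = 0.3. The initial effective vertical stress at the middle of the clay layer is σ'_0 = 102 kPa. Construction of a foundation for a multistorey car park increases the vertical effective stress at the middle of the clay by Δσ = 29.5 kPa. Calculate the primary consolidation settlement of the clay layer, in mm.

Final effective stress: σ'_f = σ'_0 + Δσ = 102 + 29.5 = 131.5 kPa.
Normally consolidated clay, so the full stress increment lies on the virgin compression line:
S_c = C_c·H/(1+e₀)·log₁₀(σ'_f/σ'_0) = 0.3×4.9/(1+0.98)×log₁₀(131.5/102)
    = 0.74242 × 0.11033 = 0.08191 m

S_c ≈ 81.9 mm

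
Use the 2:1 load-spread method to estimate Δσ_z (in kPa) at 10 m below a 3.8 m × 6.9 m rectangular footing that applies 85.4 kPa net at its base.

Δσ_z ≈ 9.6 kPa

By the 2:1 method the load spreads at 1 horizontal : 2 vertical, so at depth z the loaded area has grown by z in each plan dimension:
Δσ = qBL/((B+z)(L+z)) = 85.4×3.8×6.9/((3.8+10)(6.9+10)) = 9.6012 kPa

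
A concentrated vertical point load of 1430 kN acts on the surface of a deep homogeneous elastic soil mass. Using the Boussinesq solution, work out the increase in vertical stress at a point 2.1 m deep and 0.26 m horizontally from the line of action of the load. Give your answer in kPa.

Boussinesq vertical stress below a point load on an elastic half-space:
Δσ_z = 3P/(2πz²) · [1 + (r/z)²]^(−5/2)
r/z = 0.26/2.1 = 0.12381; [1+(r/z)²]^(−5/2) = 0.96268.
Δσ_z = 3×1430/(2π×2.1²) × 0.96268 = 154.82 × 0.96268 = 149 kPa

Δσ_z ≈ 149 kPa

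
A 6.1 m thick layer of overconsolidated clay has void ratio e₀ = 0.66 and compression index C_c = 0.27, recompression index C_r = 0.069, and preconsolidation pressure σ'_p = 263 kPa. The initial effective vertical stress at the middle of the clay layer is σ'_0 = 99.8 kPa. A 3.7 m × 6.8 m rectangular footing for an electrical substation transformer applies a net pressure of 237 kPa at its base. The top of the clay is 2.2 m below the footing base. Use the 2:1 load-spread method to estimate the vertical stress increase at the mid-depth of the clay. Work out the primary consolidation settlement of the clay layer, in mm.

S_c ≈ 48.5 mm

Mid-depth of clay below the footing base: z = 2.2 + 6.1/2 = 5.25 m.
Stress increase at mid-clay by the 2:1 spreading method:
Δσ = qBL/((B+z)(L+z)) = 237×3.7×6.8/((3.7+5.25)(6.8+5.25)) = 55.29 kPa
Final effective stress: σ'_f = 99.8 + 55.29 = 155.09 kPa.
σ'_f = 155.09 ≤ σ'_p = 263 kPa, so the clay remains overconsolidated and only the recompression index applies:
S_c = C_r·H/(1+e₀)·log₁₀(σ'_f/σ'_0) = 0.069×6.1/1.66×log₁₀(155.09/99.8)
    = 0.25355 × 0.19145 = 0.04854 m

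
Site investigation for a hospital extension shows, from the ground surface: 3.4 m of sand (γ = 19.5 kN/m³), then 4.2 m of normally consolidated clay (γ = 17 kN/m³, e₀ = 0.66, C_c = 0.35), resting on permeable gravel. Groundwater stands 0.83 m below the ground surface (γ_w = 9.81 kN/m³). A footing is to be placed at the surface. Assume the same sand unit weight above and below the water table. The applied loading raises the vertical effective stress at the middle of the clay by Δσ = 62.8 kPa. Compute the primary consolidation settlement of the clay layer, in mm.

Mid-depth of clay below the ground surface: z = 3.4 + 4.2/2 = 5.5 m.
Total vertical stress at mid-clay: σ_v = 19.5×3.4 + 17×2.1 = 102 kPa.
Pore pressure: u = 9.81×(5.5 − 0.83) = 45.813 kPa.
Initial effective stress: σ'_0 = σ_v − u = 102 − 45.813 = 56.187 kPa.
Final effective stress: σ'_f = σ'_0 + Δσ = 56.187 + 62.8 = 118.99 kPa.
Normally consolidated clay, so the full stress increment lies on the virgin compression line:
S_c = C_c·H/(1+e₀)·log₁₀(σ'_f/σ'_0) = 0.35×4.2/(1+0.66)×log₁₀(118.99/56.187)
    = 0.88554 × 0.32587 = 0.2886 m

S_c ≈ 289 mm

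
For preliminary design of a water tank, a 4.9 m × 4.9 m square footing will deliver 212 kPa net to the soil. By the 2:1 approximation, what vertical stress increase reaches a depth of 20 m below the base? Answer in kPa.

By the 2:1 method the load spreads at 1 horizontal : 2 vertical, so at depth z the loaded area has grown by z in each plan dimension:
Δσ = qBL/((B+z)(L+z)) = 212×4.9×4.9/((4.9+20)(4.9+20)) = 8.2097 kPa

Δσ_z ≈ 8.21 kPa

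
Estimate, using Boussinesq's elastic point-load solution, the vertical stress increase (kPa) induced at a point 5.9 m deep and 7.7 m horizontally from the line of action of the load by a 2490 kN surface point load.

Δσ_z ≈ 2.84 kPa

Boussinesq vertical stress below a point load on an elastic half-space:
Δσ_z = 3P/(2πz²) · [1 + (r/z)²]^(−5/2)
r/z = 7.7/5.9 = 1.3051; [1+(r/z)²]^(−5/2) = 0.083231.
Δσ_z = 3×2490/(2π×5.9²) × 0.083231 = 34.154 × 0.083231 = 2.843 kPa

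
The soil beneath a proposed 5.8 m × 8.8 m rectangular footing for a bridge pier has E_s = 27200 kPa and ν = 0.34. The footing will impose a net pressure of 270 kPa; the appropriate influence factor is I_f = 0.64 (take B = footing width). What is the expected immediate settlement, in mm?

Immediate (elastic) settlement: S_e = q·B·(1−ν²)/E_s · I_f.
S_e = 270 × 5.8 × (1 − 0.34²) / 27200 × 0.64
    = 270 × 5.8 × 0.8844 / 27200 × 0.64
    = 0.03259 m = 32.59 mm

S_e ≈ 32.6 mm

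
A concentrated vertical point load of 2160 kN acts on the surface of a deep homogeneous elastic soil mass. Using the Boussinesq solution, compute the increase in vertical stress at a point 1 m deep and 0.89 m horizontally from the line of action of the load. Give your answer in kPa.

Boussinesq vertical stress below a point load on an elastic half-space:
Δσ_z = 3P/(2πz²) · [1 + (r/z)²]^(−5/2)
r/z = 0.89/1 = 0.89; [1+(r/z)²]^(−5/2) = 0.23259.
Δσ_z = 3×2160/(2π×1²) × 0.23259 = 1031.3 × 0.23259 = 239.9 kPa

Δσ_z ≈ 240 kPa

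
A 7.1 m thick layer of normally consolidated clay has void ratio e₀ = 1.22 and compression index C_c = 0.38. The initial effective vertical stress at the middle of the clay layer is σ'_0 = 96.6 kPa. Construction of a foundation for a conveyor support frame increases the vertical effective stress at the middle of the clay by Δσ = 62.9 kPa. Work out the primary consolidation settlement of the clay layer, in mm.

Final effective stress: σ'_f = σ'_0 + Δσ = 96.6 + 62.9 = 159.5 kPa.
Normally consolidated clay, so the full stress increment lies on the virgin compression line:
S_c = C_c·H/(1+e₀)·log₁₀(σ'_f/σ'_0) = 0.38×7.1/(1+1.22)×log₁₀(159.5/96.6)
    = 1.2153 × 0.21778 = 0.2647 m

S_c ≈ 265 mm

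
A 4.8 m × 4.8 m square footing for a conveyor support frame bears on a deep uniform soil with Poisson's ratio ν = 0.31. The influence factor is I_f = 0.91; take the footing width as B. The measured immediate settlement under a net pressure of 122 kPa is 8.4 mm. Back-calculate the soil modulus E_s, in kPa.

E_s ≈ 57300 kPa

S_e = q·B·(1−ν²)/E_s · I_f  ⇒  E_s = q·B·(1−ν²)·I_f / S_e.
E_s = 122 × 4.8 × 0.9039 × 0.91 / 0.0084 = 57340 kPa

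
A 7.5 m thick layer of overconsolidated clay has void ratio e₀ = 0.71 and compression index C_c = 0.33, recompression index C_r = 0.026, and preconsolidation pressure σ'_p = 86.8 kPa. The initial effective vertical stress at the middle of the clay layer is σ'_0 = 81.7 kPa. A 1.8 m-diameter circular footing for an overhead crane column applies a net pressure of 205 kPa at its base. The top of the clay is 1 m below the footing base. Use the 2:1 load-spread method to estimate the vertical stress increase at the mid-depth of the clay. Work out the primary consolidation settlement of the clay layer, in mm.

Mid-depth of clay below the footing base: z = 1 + 7.5/2 = 4.75 m.
Stress increase at mid-clay by the 2:1 spreading method:
Δσ ≈ qD²/(D+z)² = 205×1.8²/(1.8+4.75)² = 15.482 kPa
Final effective stress: σ'_f = 81.7 + 15.482 = 97.182 kPa.
σ'_f = 97.182 > σ'_p = 86.8 kPa, so the stress path crosses the preconsolidation pressure — recompression up to σ'_p, then virgin compression beyond:
S_c = H/(1+e₀)·[C_r·log₁₀(σ'_p/σ'_0) + C_c·log₁₀(σ'_f/σ'_p)]
    = 7.5/1.71 × [0.026×log₁₀(86.8/81.7) + 0.33×log₁₀(97.182/86.8)]
    = 4.386 × [0.00068374 + 0.016192] = 0.07402 m

S_c ≈ 74 mm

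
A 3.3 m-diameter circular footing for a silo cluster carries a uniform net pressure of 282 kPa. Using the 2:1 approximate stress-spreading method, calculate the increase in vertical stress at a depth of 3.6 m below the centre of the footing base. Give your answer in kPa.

By the 2:1 method the load spreads at 1 horizontal : 2 vertical, so at depth z the loaded area has grown by z in each plan dimension:
Δσ ≈ qD²/(D+z)² = 282×3.3²/(3.3+3.6)² = 64.503 kPa

Δσ_z ≈ 64.5 kPa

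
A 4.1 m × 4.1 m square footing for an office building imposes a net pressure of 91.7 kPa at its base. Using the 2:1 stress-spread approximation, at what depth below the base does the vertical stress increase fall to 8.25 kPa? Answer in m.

z ≈ 9.57 m

2:1 spreading — at depth z the loaded area has grown by z in each plan dimension:
qB²/(B+z)² = Δσ_z ⇒ z = B(√(q/Δσ_z) − 1) = 4.1×(√(91.7/8.25) − 1) = 9.569 m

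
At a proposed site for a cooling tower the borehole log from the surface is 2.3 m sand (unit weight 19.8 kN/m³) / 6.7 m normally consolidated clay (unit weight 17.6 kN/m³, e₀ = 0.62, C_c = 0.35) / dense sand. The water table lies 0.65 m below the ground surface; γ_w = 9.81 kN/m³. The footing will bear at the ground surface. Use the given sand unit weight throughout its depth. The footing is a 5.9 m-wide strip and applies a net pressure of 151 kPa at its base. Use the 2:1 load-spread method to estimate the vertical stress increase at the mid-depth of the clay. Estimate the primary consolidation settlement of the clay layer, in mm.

S_c ≈ 548 mm

Mid-depth of clay below the ground surface: z = 2.3 + 6.7/2 = 5.65 m.
Total vertical stress at mid-clay: σ_v = 19.8×2.3 + 17.6×3.35 = 104.5 kPa.
Pore pressure: u = 9.81×(5.65 − 0.65) = 49.05 kPa.
Initial effective stress: σ'_0 = σ_v − u = 104.5 − 49.05 = 55.45 kPa.
Stress increase at mid-clay by the 2:1 spreading method:
Δσ = qB/(B+z) = 151×5.9/(5.9+5.65) = 77.134 kPa
Final effective stress: σ'_f = σ'_0 + Δσ = 55.45 + 77.134 = 132.58 kPa.
Normally consolidated clay, so the full stress increment lies on the virgin compression line:
S_c = C_c·H/(1+e₀)·log₁₀(σ'_f/σ'_0) = 0.35×6.7/(1+0.62)×log₁₀(132.58/55.45)
    = 1.4475 × 0.37858 = 0.548 m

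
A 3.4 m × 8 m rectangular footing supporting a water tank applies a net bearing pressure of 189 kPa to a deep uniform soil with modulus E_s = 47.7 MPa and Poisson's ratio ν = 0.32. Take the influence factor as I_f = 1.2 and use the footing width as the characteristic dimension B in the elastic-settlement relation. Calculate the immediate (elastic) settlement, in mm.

S_e ≈ 14.5 mm

Immediate (elastic) settlement: S_e = q·B·(1−ν²)/E_s · I_f.
E_s = 47.7 MPa = 47700 kPa.
S_e = 189 × 3.4 × (1 − 0.32²) / 47700 × 1.2
    = 189 × 3.4 × 0.8976 / 47700 × 1.2
    = 0.01451 m = 14.51 mm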